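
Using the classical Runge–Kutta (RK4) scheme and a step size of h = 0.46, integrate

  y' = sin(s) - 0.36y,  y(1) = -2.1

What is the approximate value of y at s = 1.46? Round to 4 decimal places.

RK4: k1 = f(s_n, y_n); k2 = f(s_n + h/2, y_n + (h/2)·k1); k3 = f(s_n + h/2, y_n + (h/2)·k2); k4 = f(s_n + h, y_n + h·k3); y_{n+1} = y_n + (h/6)·(k1 + 2k2 + 2k3 + k4).
s=1.000000, y=-2.100000:
  k1 = f(1.000000, -2.100000) = 1.597471
  k2 = f(1.230000, -1.732582) = 1.566218
  k3 = f(1.230000, -1.739770) = 1.568806
  k4 = f(1.460000, -1.378349) = 1.490074
  y ← -2.100000 + (0.46/6)·(k1 + 2k2 + 2k3 + k4) = -1.382585
y(1.46) ≈ -1.3826

-1.3826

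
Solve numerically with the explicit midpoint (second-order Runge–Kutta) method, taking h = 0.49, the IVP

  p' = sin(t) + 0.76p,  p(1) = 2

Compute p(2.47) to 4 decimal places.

Midpoint: k1 = f(t_n, p_n); k2 = f(t_n + h/2, p_n + (h/2)·k1); p_{n+1} = p_n + h·k2.
t=1.000000, p=2.000000:
  k1 = f(1.000000, 2.000000) = 2.361471
  k2 = f(1.245000, 2.578560) = 2.907102
  p ← 2.000000 + 0.49·2.907102 = 3.424480
t=1.490000, p=3.424480:
  k1 = f(1.490000, 3.424480) = 3.599343
  k2 = f(1.735000, 4.306319) = 4.259351
  p ← 3.424480 + 0.49·4.259351 = 5.511562
t=1.980000, p=5.511562:
  k1 = f(1.980000, 5.511562) = 5.106225
  k2 = f(2.225000, 6.762587) = 5.933099
  p ← 5.511562 + 0.49·5.933099 = 8.418781
p(2.47) ≈ 8.4188

8.4188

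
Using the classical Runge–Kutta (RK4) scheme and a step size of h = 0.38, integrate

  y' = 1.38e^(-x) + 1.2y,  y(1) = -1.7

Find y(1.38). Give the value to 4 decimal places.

RK4: k1 = f(x_n, y_n); k2 = f(x_n + h/2, y_n + (h/2)·k1); k3 = f(x_n + h/2, y_n + (h/2)·k2); k4 = f(x_n + h, y_n + h·k3); y_{n+1} = y_n + (h/6)·(k1 + 2k2 + 2k3 + k4).
x=1.000000, y=-1.700000:
  k1 = f(1.000000, -1.700000) = -1.532326
  k2 = f(1.190000, -1.991142) = -1.969545
  k3 = f(1.190000, -2.074214) = -2.069231
  k4 = f(1.380000, -2.486308) = -2.636391
  y ← -1.700000 + (0.38/6)·(k1 + 2k2 + 2k3 + k4) = -2.475597
y(1.38) ≈ -2.4756

-2.4756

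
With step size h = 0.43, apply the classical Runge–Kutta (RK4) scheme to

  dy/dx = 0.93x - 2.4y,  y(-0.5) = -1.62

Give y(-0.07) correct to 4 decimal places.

-0.6497

RK4: k1 = f(x_n, y_n); k2 = f(x_n + h/2, y_n + (h/2)·k1); k3 = f(x_n + h/2, y_n + (h/2)·k2); k4 = f(x_n + h, y_n + h·k3); y_{n+1} = y_n + (h/6)·(k1 + 2k2 + 2k3 + k4).
x=-0.500000, y=-1.620000:
  k1 = f(-0.500000, -1.620000) = 3.423000
  k2 = f(-0.285000, -0.884055) = 1.856682
  k3 = f(-0.285000, -1.220813) = 2.664902
  k4 = f(-0.070000, -0.474092) = 1.072721
  y ← -1.620000 + (0.43/6)·(k1 + 2k2 + 2k3 + k4) = -0.649713
y(-0.07) ≈ -0.6497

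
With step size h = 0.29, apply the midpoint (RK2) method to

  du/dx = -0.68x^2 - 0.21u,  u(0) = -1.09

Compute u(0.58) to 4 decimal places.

Midpoint: k1 = f(x_n, u_n); k2 = f(x_n + h/2, u_n + (h/2)·k1); u_{n+1} = u_n + h·k2.
x=0.000000, u=-1.090000:
  k1 = f(0.000000, -1.090000) = 0.228900
  k2 = f(0.145000, -1.056810) = 0.207633
  u ← -1.090000 + 0.29·0.207633 = -1.029786
x=0.290000, u=-1.029786:
  k1 = f(0.290000, -1.029786) = 0.159067
  k2 = f(0.435000, -1.006722) = 0.082739
  u ← -1.029786 + 0.29·0.082739 = -1.005792
u(0.58) ≈ -1.0058

-1.0058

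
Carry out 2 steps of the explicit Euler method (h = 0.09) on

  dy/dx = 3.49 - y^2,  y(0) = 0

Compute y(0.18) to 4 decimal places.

Euler: y_{n+1} = y_n + h·f(x_n, y_n).
x=0.000000, y=0.000000: f=3.490000 → y ← 0.000000 + 0.09·3.490000 = 0.314100
x=0.090000, y=0.314100: f=3.391341 → y ← 0.314100 + 0.09·3.391341 = 0.619321
y(0.18) ≈ 0.6193

0.6193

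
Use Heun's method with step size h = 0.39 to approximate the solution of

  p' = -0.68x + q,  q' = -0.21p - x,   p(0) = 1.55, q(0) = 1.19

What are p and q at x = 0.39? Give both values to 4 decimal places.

Heun on (p,q): k1 = f(x_n, state_n); k2 = f(x_n + h, state_n + h·k1); state_{n+1} = state_n + (h/2)·(k1 + k2).
0.000000: (1.550000, 1.190000)
  k1 = (1.190000, -0.325500)
  predictor → (2.014100, 1.063055)
  k2 = (0.797855, -0.812961)
  → (1.937632, 0.968000)
(p(0.39), q(0.39)) ≈ (1.9376, 0.9680)

1.9376, 0.9680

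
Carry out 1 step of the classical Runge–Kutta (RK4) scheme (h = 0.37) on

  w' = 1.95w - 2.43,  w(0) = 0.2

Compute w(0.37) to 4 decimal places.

-0.9044

RK4: k1 = f(t_n, w_n); k2 = f(t_n + h/2, w_n + (h/2)·k1); k3 = f(t_n + h/2, w_n + (h/2)·k2); k4 = f(t_n + h, w_n + h·k3); w_{n+1} = w_n + (h/6)·(k1 + 2k2 + 2k3 + k4).
t=0.000000, w=0.200000:
  k1 = f(0.000000, 0.200000) = -2.040000
  k2 = f(0.185000, -0.177400) = -2.775930
  k3 = f(0.185000, -0.313547) = -3.041417
  k4 = f(0.370000, -0.925324) = -4.234382
  w ← 0.200000 + (0.37/6)·(k1 + 2k2 + 2k3 + k4) = -0.904393
w(0.37) ≈ -0.9044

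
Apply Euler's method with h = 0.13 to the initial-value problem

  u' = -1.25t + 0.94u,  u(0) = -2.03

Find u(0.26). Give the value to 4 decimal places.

-2.5776

Euler: u_{n+1} = u_n + h·f(t_n, u_n).
t=0.000000, u=-2.030000: f=-1.908200 → u ← -2.030000 + 0.13·(-1.908200) = -2.278066
t=0.130000, u=-2.278066: f=-2.303882 → u ← -2.278066 + 0.13·(-2.303882) = -2.577571
u(0.26) ≈ -2.5776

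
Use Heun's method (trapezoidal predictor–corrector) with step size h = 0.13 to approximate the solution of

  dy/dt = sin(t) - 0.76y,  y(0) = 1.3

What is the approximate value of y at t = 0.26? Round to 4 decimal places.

Heun: k1 = f(t_n, y_n); k2 = f(t_n + h, y_n + h·k1); y_{n+1} = y_n + (h/2)·(k1 + k2).
t=0.000000, y=1.300000:
  k1 = f(0.000000, 1.300000) = -0.988000
  k2 = f(0.130000, 1.171560) = -0.760751
  y ← 1.300000 + (0.13/2)·(-0.988000 + (-0.760751)) = 1.186331
t=0.130000, y=1.186331:
  k1 = f(0.130000, 1.186331) = -0.771978
  k2 = f(0.260000, 1.085974) = -0.568260
  y ← 1.186331 + (0.13/2)·(-0.771978 + (-0.568260)) = 1.099216
y(0.26) ≈ 1.0992

1.0992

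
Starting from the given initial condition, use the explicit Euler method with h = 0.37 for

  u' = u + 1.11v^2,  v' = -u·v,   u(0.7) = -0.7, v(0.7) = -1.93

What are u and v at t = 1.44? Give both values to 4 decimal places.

Euler on (u,v): u_{n+1} = u_n + h·u', v_{n+1} = v_n + h·v'.
0.700000: (-0.700000, -1.930000); f=(3.434639, -1.351000) → (0.570816, -2.429870)
1.070000: (0.570816, -2.429870); f=(7.124554, 1.387010) → (3.206901, -1.916676)
(u(1.44), v(1.44)) ≈ (3.2069, -1.9167)

3.2069, -1.9167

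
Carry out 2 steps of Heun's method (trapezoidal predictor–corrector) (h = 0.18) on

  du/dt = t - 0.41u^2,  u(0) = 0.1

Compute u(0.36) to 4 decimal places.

0.1628

Heun: k1 = f(t_n, u_n); k2 = f(t_n + h, u_n + h·k1); u_{n+1} = u_n + (h/2)·(k1 + k2).
t=0.000000, u=0.100000:
  k1 = f(0.000000, 0.100000) = -0.004100
  k2 = f(0.180000, 0.099262) = 0.175960
  u ← 0.100000 + (0.18/2)·(-0.004100 + 0.175960) = 0.115467
t=0.180000, u=0.115467:
  k1 = f(0.180000, 0.115467) = 0.174534
  k2 = f(0.360000, 0.146883) = 0.351154
  u ← 0.115467 + (0.18/2)·(0.174534 + 0.351154) = 0.162779
u(0.36) ≈ 0.1628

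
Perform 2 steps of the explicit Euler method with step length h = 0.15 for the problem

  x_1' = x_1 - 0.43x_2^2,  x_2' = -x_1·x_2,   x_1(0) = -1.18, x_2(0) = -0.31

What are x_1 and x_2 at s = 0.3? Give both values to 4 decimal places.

-1.5763, -0.4395

Euler on (x_1,x_2): x_1_{n+1} = x_1_n + h·x_1', x_2_{n+1} = x_2_n + h·x_2'.
0.000000: (-1.180000, -0.310000); f=(-1.221323, -0.365800) → (-1.363198, -0.364870)
0.150000: (-1.363198, -0.364870); f=(-1.420444, -0.497390) → (-1.576265, -0.439479)
(x_1(0.3), x_2(0.3)) ≈ (-1.5763, -0.4395)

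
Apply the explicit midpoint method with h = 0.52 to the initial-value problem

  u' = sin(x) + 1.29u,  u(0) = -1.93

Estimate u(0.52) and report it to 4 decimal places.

Midpoint: k1 = f(x_n, u_n); k2 = f(x_n + h/2, u_n + (h/2)·k1); u_{n+1} = u_n + h·k2.
x=0.000000, u=-1.930000:
  k1 = f(0.000000, -1.930000) = -2.489700
  k2 = f(0.260000, -2.577322) = -3.067665
  u ← -1.930000 + 0.52·(-3.067665) = -3.525186
u(0.52) ≈ -3.5252

-3.5252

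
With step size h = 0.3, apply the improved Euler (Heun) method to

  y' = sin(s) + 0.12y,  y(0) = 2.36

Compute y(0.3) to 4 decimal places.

2.4908

Heun: k1 = f(s_n, y_n); k2 = f(s_n + h, y_n + h·k1); y_{n+1} = y_n + (h/2)·(k1 + k2).
s=0.000000, y=2.360000:
  k1 = f(0.000000, 2.360000) = 0.283200
  k2 = f(0.300000, 2.444960) = 0.588915
  y ← 2.360000 + (0.3/2)·(0.283200 + 0.588915) = 2.490817
y(0.3) ≈ 2.4908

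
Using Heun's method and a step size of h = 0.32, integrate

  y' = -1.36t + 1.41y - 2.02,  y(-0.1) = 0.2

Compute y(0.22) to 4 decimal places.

Heun: k1 = f(t_n, y_n); k2 = f(t_n + h, y_n + h·k1); y_{n+1} = y_n + (h/2)·(k1 + k2).
t=-0.100000, y=0.200000:
  k1 = f(-0.100000, 0.200000) = -1.602000
  k2 = f(0.220000, -0.312640) = -2.760022
  y ← 0.200000 + (0.32/2)·(-1.602000 + (-2.760022)) = -0.497924
y(0.22) ≈ -0.4979

-0.4979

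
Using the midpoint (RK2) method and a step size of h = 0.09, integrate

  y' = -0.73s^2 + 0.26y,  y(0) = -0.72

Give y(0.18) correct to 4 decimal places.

Midpoint: k1 = f(s_n, y_n); k2 = f(s_n + h/2, y_n + (h/2)·k1); y_{n+1} = y_n + h·k2.
s=0.000000, y=-0.720000:
  k1 = f(0.000000, -0.720000) = -0.187200
  k2 = f(0.045000, -0.728424) = -0.190868
  y ← -0.720000 + 0.09·(-0.190868) = -0.737178
s=0.090000, y=-0.737178:
  k1 = f(0.090000, -0.737178) = -0.197579
  k2 = f(0.135000, -0.746069) = -0.207282
  y ← -0.737178 + 0.09·(-0.207282) = -0.755834
y(0.18) ≈ -0.7558

-0.7558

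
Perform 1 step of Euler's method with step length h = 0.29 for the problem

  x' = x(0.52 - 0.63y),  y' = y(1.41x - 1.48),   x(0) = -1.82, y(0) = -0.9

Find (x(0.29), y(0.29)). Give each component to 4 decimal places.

-2.3937, 0.1561

Euler on (x,y): x_{n+1} = x_n + h·x', y_{n+1} = y_n + h·y'.
0.000000: (-1.820000, -0.900000); f=(-1.978340, 3.641580) → (-2.393719, 0.156058)
(x(0.29), y(0.29)) ≈ (-2.3937, 0.1561)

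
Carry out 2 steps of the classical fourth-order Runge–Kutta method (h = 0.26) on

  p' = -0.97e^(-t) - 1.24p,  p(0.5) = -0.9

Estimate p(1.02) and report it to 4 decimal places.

RK4: k1 = f(t_n, p_n); k2 = f(t_n + h/2, p_n + (h/2)·k1); k3 = f(t_n + h/2, p_n + (h/2)·k2); k4 = f(t_n + h, p_n + h·k3); p_{n+1} = p_n + (h/6)·(k1 + 2k2 + 2k3 + k4).
t=0.500000, p=-0.900000:
  k1 = f(0.500000, -0.900000) = 0.527665
  k2 = f(0.630000, -0.831404) = 0.514326
  k3 = f(0.630000, -0.833138) = 0.516477
  k4 = f(0.760000, -0.765716) = 0.495852
  p ← -0.900000 + (0.26/6)·(k1 + 2k2 + 2k3 + k4) = -0.766311
t=0.760000, p=-0.766311:
  k1 = f(0.760000, -0.766311) = 0.496590
  k2 = f(0.890000, -0.701755) = 0.471840
  k3 = f(0.890000, -0.704972) = 0.475829
  k4 = f(1.020000, -0.642596) = 0.447042
  p ← -0.766311 + (0.26/6)·(k1 + 2k2 + 2k3 + k4) = -0.643289
p(1.02) ≈ -0.6433

-0.6433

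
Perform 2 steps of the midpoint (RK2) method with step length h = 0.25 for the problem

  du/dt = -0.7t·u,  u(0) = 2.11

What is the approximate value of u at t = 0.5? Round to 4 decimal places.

Midpoint: k1 = f(t_n, u_n); k2 = f(t_n + h/2, u_n + (h/2)·k1); u_{n+1} = u_n + h·k2.
t=0.000000, u=2.110000:
  k1 = f(0.000000, 2.110000) = 0.000000
  k2 = f(0.125000, 2.110000) = -0.184625
  u ← 2.110000 + 0.25·(-0.184625) = 2.063844
t=0.250000, u=2.063844:
  k1 = f(0.250000, 2.063844) = -0.361173
  k2 = f(0.375000, 2.018697) = -0.529908
  u ← 2.063844 + 0.25·(-0.529908) = 1.931367
u(0.5) ≈ 1.9314

1.9314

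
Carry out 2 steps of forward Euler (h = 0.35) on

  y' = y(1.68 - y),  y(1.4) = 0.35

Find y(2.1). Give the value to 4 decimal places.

Euler: y_{n+1} = y_n + h·f(s_n, y_n).
s=1.400000, y=0.350000: f=0.465500 → y ← 0.350000 + 0.35·0.465500 = 0.512925
s=1.750000, y=0.512925: f=0.598622 → y ← 0.512925 + 0.35·0.598622 = 0.722443
y(2.1) ≈ 0.7224

0.7224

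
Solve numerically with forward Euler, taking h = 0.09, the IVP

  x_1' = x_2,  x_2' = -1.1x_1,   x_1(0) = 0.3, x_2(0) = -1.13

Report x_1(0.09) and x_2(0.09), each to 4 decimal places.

Euler on (x_1,x_2): x_1_{n+1} = x_1_n + h·x_1', x_2_{n+1} = x_2_n + h·x_2'.
0.000000: (0.300000, -1.130000); f=(-1.130000, -0.330000) → (0.198300, -1.159700)
(x_1(0.09), x_2(0.09)) ≈ (0.1983, -1.1597)

0.1983, -1.1597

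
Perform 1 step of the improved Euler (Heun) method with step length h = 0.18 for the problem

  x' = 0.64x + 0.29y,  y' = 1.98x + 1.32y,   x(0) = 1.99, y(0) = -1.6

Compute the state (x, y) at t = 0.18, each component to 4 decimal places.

Heun on (x,y): k1 = f(t_n, state_n); k2 = f(t_n + h, state_n + h·k1); state_{n+1} = state_n + (h/2)·(k1 + k2).
0.000000: (1.990000, -1.600000)
  k1 = (0.809600, 1.828200)
  predictor → (2.135728, -1.270924)
  k2 = (0.998298, 2.551122)
  → (2.152711, -1.205861)
(x(0.18), y(0.18)) ≈ (2.1527, -1.2059)

2.1527, -1.2059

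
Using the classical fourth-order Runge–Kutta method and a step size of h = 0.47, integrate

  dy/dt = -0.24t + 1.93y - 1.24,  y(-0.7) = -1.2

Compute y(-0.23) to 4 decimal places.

-3.8188

RK4: k1 = f(t_n, y_n); k2 = f(t_n + h/2, y_n + (h/2)·k1); k3 = f(t_n + h/2, y_n + (h/2)·k2); k4 = f(t_n + h, y_n + h·k3); y_{n+1} = y_n + (h/6)·(k1 + 2k2 + 2k3 + k4).
t=-0.700000, y=-1.200000:
  k1 = f(-0.700000, -1.200000) = -3.388000
  k2 = f(-0.465000, -1.996180) = -4.981027
  k3 = f(-0.465000, -2.370541) = -5.703545
  k4 = f(-0.230000, -3.880666) = -8.674486
  y ← -1.200000 + (0.47/6)·(k1 + 2k2 + 2k3 + k4) = -3.818811
y(-0.23) ≈ -3.8188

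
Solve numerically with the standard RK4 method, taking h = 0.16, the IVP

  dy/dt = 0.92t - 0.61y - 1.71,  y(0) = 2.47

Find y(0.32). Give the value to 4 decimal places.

1.5791

RK4: k1 = f(t_n, y_n); k2 = f(t_n + h/2, y_n + (h/2)·k1); k3 = f(t_n + h/2, y_n + (h/2)·k2); k4 = f(t_n + h, y_n + h·k3); y_{n+1} = y_n + (h/6)·(k1 + 2k2 + 2k3 + k4).
t=0.000000, y=2.470000:
  k1 = f(0.000000, 2.470000) = -3.216700
  k2 = f(0.080000, 2.212664) = -2.986125
  k3 = f(0.080000, 2.231110) = -2.997377
  k4 = f(0.160000, 1.990420) = -2.776956
  y ← 2.470000 + (0.16/6)·(k1 + 2k2 + 2k3 + k4) = 1.991049
t=0.160000, y=1.991049:
  k1 = f(0.160000, 1.991049) = -2.777340
  k2 = f(0.240000, 1.768862) = -2.568206
  k3 = f(0.240000, 1.785593) = -2.578411
  k4 = f(0.320000, 1.578503) = -2.378487
  y ← 1.991049 + (0.16/6)·(k1 + 2k2 + 2k3 + k4) = 1.579074
y(0.32) ≈ 1.5791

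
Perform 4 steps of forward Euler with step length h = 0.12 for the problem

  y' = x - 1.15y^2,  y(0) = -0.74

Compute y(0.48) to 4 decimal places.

-1.0620

Euler: y_{n+1} = y_n + h·f(x_n, y_n).
x=0.000000, y=-0.740000: f=-0.629740 → y ← -0.740000 + 0.12·(-0.629740) = -0.815569
x=0.120000, y=-0.815569: f=-0.644925 → y ← -0.815569 + 0.12·(-0.644925) = -0.892960
x=0.240000, y=-0.892960: f=-0.676984 → y ← -0.892960 + 0.12·(-0.676984) = -0.974198
x=0.360000, y=-0.974198: f=-0.731421 → y ← -0.974198 + 0.12·(-0.731421) = -1.061968
y(0.48) ≈ -1.0620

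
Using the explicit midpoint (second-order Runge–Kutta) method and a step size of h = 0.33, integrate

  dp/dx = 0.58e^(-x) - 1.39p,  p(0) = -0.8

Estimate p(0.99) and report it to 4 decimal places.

-0.0505

Midpoint: k1 = f(x_n, p_n); k2 = f(x_n + h/2, p_n + (h/2)·k1); p_{n+1} = p_n + h·k2.
x=0.000000, p=-0.800000:
  k1 = f(0.000000, -0.800000) = 1.692000
  k2 = f(0.165000, -0.520820) = 1.215718
  p ← -0.800000 + 0.33·1.215718 = -0.398813
x=0.330000, p=-0.398813:
  k1 = f(0.330000, -0.398813) = 0.971326
  k2 = f(0.495000, -0.238544) = 0.685128
  p ← -0.398813 + 0.33·0.685128 = -0.172721
x=0.660000, p=-0.172721:
  k1 = f(0.660000, -0.172721) = 0.539856
  k2 = f(0.825000, -0.083645) = 0.370442
  p ← -0.172721 + 0.33·0.370442 = -0.050475
p(0.99) ≈ -0.0505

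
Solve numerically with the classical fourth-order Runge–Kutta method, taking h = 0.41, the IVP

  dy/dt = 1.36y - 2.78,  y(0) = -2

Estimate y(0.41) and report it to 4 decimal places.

RK4: k1 = f(t_n, y_n); k2 = f(t_n + h/2, y_n + (h/2)·k1); k3 = f(t_n + h/2, y_n + (h/2)·k2); k4 = f(t_n + h, y_n + h·k3); y_{n+1} = y_n + (h/6)·(k1 + 2k2 + 2k3 + k4).
t=0.000000, y=-2.000000:
  k1 = f(0.000000, -2.000000) = -5.500000
  k2 = f(0.205000, -3.127500) = -7.033400
  k3 = f(0.205000, -3.441847) = -7.460912
  k4 = f(0.410000, -5.058974) = -9.660204
  y ← -2.000000 + (0.41/6)·(k1 + 2k2 + 2k3 + k4) = -5.016837
y(0.41) ≈ -5.0168

-5.0168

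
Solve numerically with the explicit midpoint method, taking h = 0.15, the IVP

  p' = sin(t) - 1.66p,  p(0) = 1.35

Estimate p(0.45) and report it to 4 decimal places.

Midpoint: k1 = f(t_n, p_n); k2 = f(t_n + h/2, p_n + (h/2)·k1); p_{n+1} = p_n + h·k2.
t=0.000000, p=1.350000:
  k1 = f(0.000000, 1.350000) = -2.241000
  k2 = f(0.075000, 1.181925) = -1.887066
  p ← 1.350000 + 0.15·(-1.887066) = 1.066940
t=0.150000, p=1.066940:
  k1 = f(0.150000, 1.066940) = -1.621682
  k2 = f(0.225000, 0.945314) = -1.346115
  p ← 1.066940 + 0.15·(-1.346115) = 0.865023
t=0.300000, p=0.865023:
  k1 = f(0.300000, 0.865023) = -1.140418
  k2 = f(0.375000, 0.779492) = -0.927683
  p ← 0.865023 + 0.15·(-0.927683) = 0.725870
p(0.45) ≈ 0.7259

0.7259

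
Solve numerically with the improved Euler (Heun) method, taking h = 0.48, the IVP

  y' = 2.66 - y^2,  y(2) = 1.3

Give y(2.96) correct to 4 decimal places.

1.4973

Heun: k1 = f(s_n, y_n); k2 = f(s_n + h, y_n + h·k1); y_{n+1} = y_n + (h/2)·(k1 + k2).
s=2.000000, y=1.300000:
  k1 = f(2.000000, 1.300000) = 0.970000
  k2 = f(2.480000, 1.765600) = -0.457343
  y ← 1.300000 + (0.48/2)·(0.970000 + (-0.457343)) = 1.423038
s=2.480000, y=1.423038:
  k1 = f(2.480000, 1.423038) = 0.634964
  k2 = f(2.960000, 1.727820) = -0.325363
  y ← 1.423038 + (0.48/2)·(0.634964 + (-0.325363)) = 1.497342
y(2.96) ≈ 1.4973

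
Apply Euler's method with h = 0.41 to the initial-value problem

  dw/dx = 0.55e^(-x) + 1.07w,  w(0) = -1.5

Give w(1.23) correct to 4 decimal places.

-3.6855

Euler: w_{n+1} = w_n + h·f(x_n, w_n).
x=0.000000, w=-1.500000: f=-1.055000 → w ← -1.500000 + 0.41·(-1.055000) = -1.932550
x=0.410000, w=-1.932550: f=-1.702821 → w ← -1.932550 + 0.41·(-1.702821) = -2.630707
x=0.820000, w=-2.630707: f=-2.572619 → w ← -2.630707 + 0.41·(-2.572619) = -3.685480
w(1.23) ≈ -3.6855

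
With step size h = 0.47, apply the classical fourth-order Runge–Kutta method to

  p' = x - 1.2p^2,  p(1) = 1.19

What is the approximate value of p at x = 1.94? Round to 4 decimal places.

1.1789

RK4: k1 = f(x_n, p_n); k2 = f(x_n + h/2, p_n + (h/2)·k1); k3 = f(x_n + h/2, p_n + (h/2)·k2); k4 = f(x_n + h, p_n + h·k3); p_{n+1} = p_n + (h/6)·(k1 + 2k2 + 2k3 + k4).
x=1.000000, p=1.190000:
  k1 = f(1.000000, 1.190000) = -0.699320
  k2 = f(1.235000, 1.025660) = -0.027374
  k3 = f(1.235000, 1.183567) = -0.445998
  k4 = f(1.470000, 0.980381) = 0.316623
  p ← 1.190000 + (0.47/6)·(k1 + 2k2 + 2k3 + k4) = 1.085861
x=1.470000, p=1.085861:
  k1 = f(1.470000, 1.085861) = 0.055088
  k2 = f(1.705000, 1.098806) = 0.256150
  k3 = f(1.705000, 1.146056) = 0.128867
  k4 = f(1.940000, 1.146428) = 0.362843
  p ← 1.085861 + (0.47/6)·(k1 + 2k2 + 2k3 + k4) = 1.178918
p(1.94) ≈ 1.1789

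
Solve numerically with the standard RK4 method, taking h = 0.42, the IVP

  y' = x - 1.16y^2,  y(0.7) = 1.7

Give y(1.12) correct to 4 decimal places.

RK4: k1 = f(x_n, y_n); k2 = f(x_n + h/2, y_n + (h/2)·k1); k3 = f(x_n + h/2, y_n + (h/2)·k2); k4 = f(x_n + h, y_n + h·k3); y_{n+1} = y_n + (h/6)·(k1 + 2k2 + 2k3 + k4).
x=0.700000, y=1.700000:
  k1 = f(0.700000, 1.700000) = -2.652400
  k2 = f(0.910000, 1.142996) = -0.605470
  k3 = f(0.910000, 1.572851) = -1.959679
  k4 = f(1.120000, 0.876935) = 0.227943
  y ← 1.700000 + (0.42/6)·(k1 + 2k2 + 2k3 + k4) = 1.171167
y(1.12) ≈ 1.1712

1.1712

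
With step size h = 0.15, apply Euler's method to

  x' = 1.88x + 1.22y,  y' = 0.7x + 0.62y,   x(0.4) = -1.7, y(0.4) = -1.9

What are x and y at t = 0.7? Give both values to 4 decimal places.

Euler on (x,y): x_{n+1} = x_n + h·x', y_{n+1} = y_n + h·y'.
0.400000: (-1.700000, -1.900000); f=(-5.514000, -2.368000) → (-2.527100, -2.255200)
0.550000: (-2.527100, -2.255200); f=(-7.502292, -3.167194) → (-3.652444, -2.730279)
(x(0.7), y(0.7)) ≈ (-3.6524, -2.7303)

-3.6524, -2.7303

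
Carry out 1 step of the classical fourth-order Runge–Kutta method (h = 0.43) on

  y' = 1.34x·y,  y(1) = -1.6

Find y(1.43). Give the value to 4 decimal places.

RK4: k1 = f(x_n, y_n); k2 = f(x_n + h/2, y_n + (h/2)·k1); k3 = f(x_n + h/2, y_n + (h/2)·k2); k4 = f(x_n + h, y_n + h·k3); y_{n+1} = y_n + (h/6)·(k1 + 2k2 + 2k3 + k4).
x=1.000000, y=-1.600000:
  k1 = f(1.000000, -1.600000) = -2.144000
  k2 = f(1.215000, -2.060960) = -3.355449
  k3 = f(1.215000, -2.321422) = -3.779506
  k4 = f(1.430000, -3.225188) = -6.180105
  y ← -1.600000 + (0.43/6)·(k1 + 2k2 + 2k3 + k4) = -3.219238
y(1.43) ≈ -3.2192

-3.2192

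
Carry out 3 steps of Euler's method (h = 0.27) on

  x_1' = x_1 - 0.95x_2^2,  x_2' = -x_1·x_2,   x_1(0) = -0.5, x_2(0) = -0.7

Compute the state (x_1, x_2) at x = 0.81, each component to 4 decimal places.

Euler on (x_1,x_2): x_1_{n+1} = x_1_n + h·x_1', x_2_{n+1} = x_2_n + h·x_2'.
0.000000: (-0.500000, -0.700000); f=(-0.965500, -0.350000) → (-0.760685, -0.794500)
0.270000: (-0.760685, -0.794500); f=(-1.360354, -0.604364) → (-1.127981, -0.957678)
0.540000: (-1.127981, -0.957678); f=(-1.999271, -1.080243) → (-1.667784, -1.249344)
(x_1(0.81), x_2(0.81)) ≈ (-1.6678, -1.2493)

-1.6678, -1.2493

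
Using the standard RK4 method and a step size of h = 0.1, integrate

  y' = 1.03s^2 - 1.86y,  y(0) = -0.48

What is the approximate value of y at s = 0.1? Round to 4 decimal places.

RK4: k1 = f(s_n, y_n); k2 = f(s_n + h/2, y_n + (h/2)·k1); k3 = f(s_n + h/2, y_n + (h/2)·k2); k4 = f(s_n + h, y_n + h·k3); y_{n+1} = y_n + (h/6)·(k1 + 2k2 + 2k3 + k4).
s=0.000000, y=-0.480000:
  k1 = f(0.000000, -0.480000) = 0.892800
  k2 = f(0.050000, -0.435360) = 0.812345
  k3 = f(0.050000, -0.439383) = 0.819827
  k4 = f(0.100000, -0.398017) = 0.750612
  y ← -0.480000 + (0.1/6)·(k1 + 2k2 + 2k3 + k4) = -0.398204
y(0.1) ≈ -0.3982

-0.3982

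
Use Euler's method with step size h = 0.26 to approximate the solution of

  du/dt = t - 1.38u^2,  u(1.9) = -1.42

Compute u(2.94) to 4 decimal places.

Euler: u_{n+1} = u_n + h·f(t_n, u_n).
t=1.900000, u=-1.420000: f=-0.882632 → u ← -1.420000 + 0.26·(-0.882632) = -1.649484
t=2.160000, u=-1.649484: f=-1.594702 → u ← -1.649484 + 0.26·(-1.594702) = -2.064107
t=2.420000, u=-2.064107: f=-3.459541 → u ← -2.064107 + 0.26·(-3.459541) = -2.963588
t=2.680000, u=-2.963588: f=-9.440334 → u ← -2.963588 + 0.26·(-9.440334) = -5.418074
u(2.94) ≈ -5.4181

-5.4181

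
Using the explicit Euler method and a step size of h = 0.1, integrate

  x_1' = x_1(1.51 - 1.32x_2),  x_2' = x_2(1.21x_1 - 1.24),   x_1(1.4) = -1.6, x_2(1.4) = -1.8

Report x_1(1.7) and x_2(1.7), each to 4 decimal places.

Euler on (x_1,x_2): x_1_{n+1} = x_1_n + h·x_1', x_2_{n+1} = x_2_n + h·x_2'.
1.400000: (-1.600000, -1.800000); f=(-6.217600, 5.716800) → (-2.221760, -1.228320)
1.500000: (-2.221760, -1.228320); f=(-6.957180, 4.825246) → (-2.917478, -0.745795)
1.600000: (-2.917478, -0.745795); f=(-7.277503, 3.557555) → (-3.645228, -0.390040)
(x_1(1.7), x_2(1.7)) ≈ (-3.6452, -0.3900)

-3.6452, -0.3900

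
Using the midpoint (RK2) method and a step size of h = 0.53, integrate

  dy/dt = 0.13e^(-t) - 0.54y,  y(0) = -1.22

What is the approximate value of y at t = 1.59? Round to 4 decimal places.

-0.4660

Midpoint: k1 = f(t_n, y_n); k2 = f(t_n + h/2, y_n + (h/2)·k1); y_{n+1} = y_n + h·k2.
t=0.000000, y=-1.220000:
  k1 = f(0.000000, -1.220000) = 0.788800
  k2 = f(0.265000, -1.010968) = 0.645659
  y ← -1.220000 + 0.53·0.645659 = -0.877800
t=0.530000, y=-0.877800:
  k1 = f(0.530000, -0.877800) = 0.550531
  k2 = f(0.795000, -0.731910) = 0.453937
  y ← -0.877800 + 0.53·0.453937 = -0.637214
t=1.060000, y=-0.637214:
  k1 = f(1.060000, -0.637214) = 0.389135
  k2 = f(1.325000, -0.534093) = 0.322965
  y ← -0.637214 + 0.53·0.322965 = -0.466043
y(1.59) ≈ -0.4660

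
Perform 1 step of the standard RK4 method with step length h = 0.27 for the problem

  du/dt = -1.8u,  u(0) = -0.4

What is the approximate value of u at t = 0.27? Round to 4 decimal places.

RK4: k1 = f(t_n, u_n); k2 = f(t_n + h/2, u_n + (h/2)·k1); k3 = f(t_n + h/2, u_n + (h/2)·k2); k4 = f(t_n + h, u_n + h·k3); u_{n+1} = u_n + (h/6)·(k1 + 2k2 + 2k3 + k4).
t=0.000000, u=-0.400000:
  k1 = f(0.000000, -0.400000) = 0.720000
  k2 = f(0.135000, -0.302800) = 0.545040
  k3 = f(0.135000, -0.326420) = 0.587555
  k4 = f(0.270000, -0.241360) = 0.434448
  u ← -0.400000 + (0.27/6)·(k1 + 2k2 + 2k3 + k4) = -0.246116
u(0.27) ≈ -0.2461

-0.2461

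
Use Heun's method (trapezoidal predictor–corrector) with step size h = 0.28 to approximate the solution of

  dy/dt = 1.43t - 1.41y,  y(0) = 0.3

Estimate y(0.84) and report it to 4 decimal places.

0.4576

Heun: k1 = f(t_n, y_n); k2 = f(t_n + h, y_n + h·k1); y_{n+1} = y_n + (h/2)·(k1 + k2).
t=0.000000, y=0.300000:
  k1 = f(0.000000, 0.300000) = -0.423000
  k2 = f(0.280000, 0.181560) = 0.144400
  y ← 0.300000 + (0.28/2)·(-0.423000 + 0.144400) = 0.260996
t=0.280000, y=0.260996:
  k1 = f(0.280000, 0.260996) = 0.032396
  k2 = f(0.560000, 0.270067) = 0.420006
  y ← 0.260996 + (0.28/2)·(0.032396 + 0.420006) = 0.324332
t=0.560000, y=0.324332:
  k1 = f(0.560000, 0.324332) = 0.343492
  k2 = f(0.840000, 0.420510) = 0.608281
  y ← 0.324332 + (0.28/2)·(0.343492 + 0.608281) = 0.457580
y(0.84) ≈ 0.4576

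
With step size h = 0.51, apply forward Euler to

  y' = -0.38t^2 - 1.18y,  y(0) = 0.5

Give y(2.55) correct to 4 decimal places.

Euler: y_{n+1} = y_n + h·f(t_n, y_n).
t=0.000000, y=0.500000: f=-0.590000 → y ← 0.500000 + 0.51·(-0.590000) = 0.199100
t=0.510000, y=0.199100: f=-0.333776 → y ← 0.199100 + 0.51·(-0.333776) = 0.028874
t=1.020000, y=0.028874: f=-0.429424 → y ← 0.028874 + 0.51·(-0.429424) = -0.190132
t=1.530000, y=-0.190132: f=-0.665186 → y ← -0.190132 + 0.51·(-0.665186) = -0.529377
t=2.040000, y=-0.529377: f=-0.956743 → y ← -0.529377 + 0.51·(-0.956743) = -1.017316
y(2.55) ≈ -1.0173

-1.0173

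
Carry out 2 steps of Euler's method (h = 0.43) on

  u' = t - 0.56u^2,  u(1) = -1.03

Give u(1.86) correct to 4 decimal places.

-0.4168

Euler: u_{n+1} = u_n + h·f(t_n, u_n).
t=1.000000, u=-1.030000: f=0.405896 → u ← -1.030000 + 0.43·0.405896 = -0.855465
t=1.430000, u=-0.855465: f=1.020181 → u ← -0.855465 + 0.43·1.020181 = -0.416787
u(1.86) ≈ -0.4168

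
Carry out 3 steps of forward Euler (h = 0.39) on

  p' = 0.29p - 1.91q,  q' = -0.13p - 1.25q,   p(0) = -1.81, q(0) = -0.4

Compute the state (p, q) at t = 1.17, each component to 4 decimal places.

Euler on (p,q): p_{n+1} = p_n + h·p', q_{n+1} = q_n + h·q'.
0.000000: (-1.810000, -0.400000); f=(0.239100, 0.735300) → (-1.716751, -0.113233)
0.390000: (-1.716751, -0.113233); f=(-0.281583, 0.364719) → (-1.826568, 0.029007)
0.780000: (-1.826568, 0.029007); f=(-0.585109, 0.201195) → (-2.054761, 0.107473)
(p(1.17), q(1.17)) ≈ (-2.0548, 0.1075)

-2.0548, 0.1075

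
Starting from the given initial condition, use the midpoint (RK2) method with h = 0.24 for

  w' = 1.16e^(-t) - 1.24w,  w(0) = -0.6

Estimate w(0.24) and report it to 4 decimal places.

Midpoint: k1 = f(t_n, w_n); k2 = f(t_n + h/2, w_n + (h/2)·k1); w_{n+1} = w_n + h·k2.
t=0.000000, w=-0.600000:
  k1 = f(0.000000, -0.600000) = 1.904000
  k2 = f(0.120000, -0.371520) = 1.489513
  w ← -0.600000 + 0.24·1.489513 = -0.242517
w(0.24) ≈ -0.2425

-0.2425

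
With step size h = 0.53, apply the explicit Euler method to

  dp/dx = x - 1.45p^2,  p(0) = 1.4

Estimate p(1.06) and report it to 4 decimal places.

0.1660

Euler: p_{n+1} = p_n + h·f(x_n, p_n).
x=0.000000, p=1.400000: f=-2.842000 → p ← 1.400000 + 0.53·(-2.842000) = -0.106260
x=0.530000, p=-0.106260: f=0.513628 → p ← -0.106260 + 0.53·0.513628 = 0.165963
p(1.06) ≈ 0.1660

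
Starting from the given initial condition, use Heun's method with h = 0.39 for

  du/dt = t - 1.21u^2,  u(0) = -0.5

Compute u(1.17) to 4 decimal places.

Heun: k1 = f(t_n, u_n); k2 = f(t_n + h, u_n + h·k1); u_{n+1} = u_n + (h/2)·(k1 + k2).
t=0.000000, u=-0.500000:
  k1 = f(0.000000, -0.500000) = -0.302500
  k2 = f(0.390000, -0.617975) = -0.072091
  u ← -0.500000 + (0.39/2)·(-0.302500 + (-0.072091)) = -0.573045
t=0.390000, u=-0.573045:
  k1 = f(0.390000, -0.573045) = -0.007341
  k2 = f(0.780000, -0.575908) = 0.378679
  u ← -0.573045 + (0.39/2)·(-0.007341 + 0.378679) = -0.500634
t=0.780000, u=-0.500634:
  k1 = f(0.780000, -0.500634) = 0.476732
  k2 = f(1.170000, -0.314709) = 1.050160
  u ← -0.500634 + (0.39/2)·(0.476732 + 1.050160) = -0.202890
u(1.17) ≈ -0.2029

-0.2029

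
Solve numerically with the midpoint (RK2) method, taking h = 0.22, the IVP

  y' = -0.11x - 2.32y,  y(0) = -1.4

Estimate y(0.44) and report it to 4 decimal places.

-0.5462

Midpoint: k1 = f(x_n, y_n); k2 = f(x_n + h/2, y_n + (h/2)·k1); y_{n+1} = y_n + h·k2.
x=0.000000, y=-1.400000:
  k1 = f(0.000000, -1.400000) = 3.248000
  k2 = f(0.110000, -1.042720) = 2.407010
  y ← -1.400000 + 0.22·2.407010 = -0.870458
x=0.220000, y=-0.870458:
  k1 = f(0.220000, -0.870458) = 1.995262
  k2 = f(0.330000, -0.650979) = 1.473971
  y ← -0.870458 + 0.22·1.473971 = -0.546184
y(0.44) ≈ -0.5462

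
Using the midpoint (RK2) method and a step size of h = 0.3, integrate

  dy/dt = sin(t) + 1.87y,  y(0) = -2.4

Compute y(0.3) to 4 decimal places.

-4.0792

Midpoint: k1 = f(t_n, y_n); k2 = f(t_n + h/2, y_n + (h/2)·k1); y_{n+1} = y_n + h·k2.
t=0.000000, y=-2.400000:
  k1 = f(0.000000, -2.400000) = -4.488000
  k2 = f(0.150000, -3.073200) = -5.597446
  y ← -2.400000 + 0.3·(-5.597446) = -4.079234
y(0.3) ≈ -4.0792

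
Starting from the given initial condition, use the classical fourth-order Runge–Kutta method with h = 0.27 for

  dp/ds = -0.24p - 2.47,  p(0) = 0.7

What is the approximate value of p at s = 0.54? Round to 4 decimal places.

RK4: k1 = f(s_n, p_n); k2 = f(s_n + h/2, p_n + (h/2)·k1); k3 = f(s_n + h/2, p_n + (h/2)·k2); k4 = f(s_n + h, p_n + h·k3); p_{n+1} = p_n + (h/6)·(k1 + 2k2 + 2k3 + k4).
s=0.000000, p=0.700000:
  k1 = f(0.000000, 0.700000) = -2.638000
  k2 = f(0.135000, 0.343870) = -2.552529
  k3 = f(0.135000, 0.355409) = -2.555298
  k4 = f(0.270000, 0.010070) = -2.472417
  p ← 0.700000 + (0.27/6)·(k1 + 2k2 + 2k3 + k4) = 0.010327
s=0.270000, p=0.010327:
  k1 = f(0.270000, 0.010327) = -2.472478
  k2 = f(0.405000, -0.323458) = -2.392370
  k3 = f(0.405000, -0.312643) = -2.394966
  k4 = f(0.540000, -0.636314) = -2.317285
  p ← 0.010327 + (0.27/6)·(k1 + 2k2 + 2k3 + k4) = -0.636073
p(0.54) ≈ -0.6361

-0.6361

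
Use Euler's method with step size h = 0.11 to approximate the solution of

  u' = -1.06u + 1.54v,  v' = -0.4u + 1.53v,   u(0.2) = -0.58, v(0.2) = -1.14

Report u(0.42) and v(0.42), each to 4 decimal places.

-0.8445, -1.4952

Euler on (u,v): u_{n+1} = u_n + h·u', v_{n+1} = v_n + h·v'.
0.200000: (-0.580000, -1.140000); f=(-1.140800, -1.512200) → (-0.705488, -1.306342)
0.310000: (-0.705488, -1.306342); f=(-1.263949, -1.716508) → (-0.844522, -1.495158)
(u(0.42), v(0.42)) ≈ (-0.8445, -1.4952)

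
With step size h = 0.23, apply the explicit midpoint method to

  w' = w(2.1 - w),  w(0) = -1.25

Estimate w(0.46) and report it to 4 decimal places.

-9.1859

Midpoint: k1 = f(x_n, w_n); k2 = f(x_n + h/2, w_n + (h/2)·k1); w_{n+1} = w_n + h·k2.
x=0.000000, w=-1.250000:
  k1 = f(0.000000, -1.250000) = -4.187500
  k2 = f(0.115000, -1.731562) = -6.634590
  w ← -1.250000 + 0.23·(-6.634590) = -2.775956
x=0.230000, w=-2.775956:
  k1 = f(0.230000, -2.775956) = -13.535437
  k2 = f(0.345000, -4.332531) = -27.869139
  w ← -2.775956 + 0.23·(-27.869139) = -9.185858
w(0.46) ≈ -9.1859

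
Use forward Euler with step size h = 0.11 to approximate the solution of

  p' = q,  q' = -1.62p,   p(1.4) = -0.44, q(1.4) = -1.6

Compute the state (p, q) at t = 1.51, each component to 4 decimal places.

-0.6160, -1.5216

Euler on (p,q): p_{n+1} = p_n + h·p', q_{n+1} = q_n + h·q'.
1.400000: (-0.440000, -1.600000); f=(-1.600000, 0.712800) → (-0.616000, -1.521592)
(p(1.51), q(1.51)) ≈ (-0.6160, -1.5216)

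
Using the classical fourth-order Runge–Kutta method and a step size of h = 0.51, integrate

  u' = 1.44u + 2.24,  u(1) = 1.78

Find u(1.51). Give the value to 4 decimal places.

5.3898

RK4: k1 = f(t_n, u_n); k2 = f(t_n + h/2, u_n + (h/2)·k1); k3 = f(t_n + h/2, u_n + (h/2)·k2); k4 = f(t_n + h, u_n + h·k3); u_{n+1} = u_n + (h/6)·(k1 + 2k2 + 2k3 + k4).
t=1.000000, u=1.780000:
  k1 = f(1.000000, 1.780000) = 4.803200
  k2 = f(1.255000, 3.004816) = 6.566935
  k3 = f(1.255000, 3.454568) = 7.214579
  k4 = f(1.510000, 5.459435) = 10.101586
  u ← 1.780000 + (0.51/6)·(k1 + 2k2 + 2k3 + k4) = 5.389764
u(1.51) ≈ 5.3898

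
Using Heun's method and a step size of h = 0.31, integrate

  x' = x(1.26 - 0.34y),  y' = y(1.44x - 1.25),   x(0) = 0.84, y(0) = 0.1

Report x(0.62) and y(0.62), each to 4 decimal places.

1.7693, 0.1364

Heun on (x,y): k1 = f(s_n, state_n); k2 = f(s_n + h, state_n + h·k1); state_{n+1} = state_n + (h/2)·(k1 + k2).
0.000000: (0.840000, 0.100000)
  k1 = (1.029840, -0.004040)
  predictor → (1.159250, 0.098748)
  k2 = (1.421735, 0.041407)
  → (1.219994, 0.105792)
0.310000: (1.219994, 0.105792)
  k1 = (1.493310, 0.053614)
  predictor → (1.682920, 0.122412)
  k2 = (2.050436, 0.143639)
  → (1.769275, 0.136366)
(x(0.62), y(0.62)) ≈ (1.7693, 0.1364)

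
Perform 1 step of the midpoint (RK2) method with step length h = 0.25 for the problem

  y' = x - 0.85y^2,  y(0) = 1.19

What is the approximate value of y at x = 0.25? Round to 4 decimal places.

0.9916

Midpoint: k1 = f(x_n, y_n); k2 = f(x_n + h/2, y_n + (h/2)·k1); y_{n+1} = y_n + h·k2.
x=0.000000, y=1.190000:
  k1 = f(0.000000, 1.190000) = -1.203685
  k2 = f(0.125000, 1.039539) = -0.793546
  y ← 1.190000 + 0.25·(-0.793546) = 0.991614
y(0.25) ≈ 0.9916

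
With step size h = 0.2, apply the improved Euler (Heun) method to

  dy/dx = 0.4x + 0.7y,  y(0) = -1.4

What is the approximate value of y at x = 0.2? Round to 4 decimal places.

Heun: k1 = f(x_n, y_n); k2 = f(x_n + h, y_n + h·k1); y_{n+1} = y_n + (h/2)·(k1 + k2).
x=0.000000, y=-1.400000:
  k1 = f(0.000000, -1.400000) = -0.980000
  k2 = f(0.200000, -1.596000) = -1.037200
  y ← -1.400000 + (0.2/2)·(-0.980000 + (-1.037200)) = -1.601720
y(0.2) ≈ -1.6017

-1.6017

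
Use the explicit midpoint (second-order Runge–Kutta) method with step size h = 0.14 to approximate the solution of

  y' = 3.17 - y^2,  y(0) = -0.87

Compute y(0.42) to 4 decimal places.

Midpoint: k1 = f(x_n, y_n); k2 = f(x_n + h/2, y_n + (h/2)·k1); y_{n+1} = y_n + h·k2.
x=0.000000, y=-0.870000:
  k1 = f(0.000000, -0.870000) = 2.413100
  k2 = f(0.070000, -0.701083) = 2.678483
  y ← -0.870000 + 0.14·2.678483 = -0.495012
x=0.140000, y=-0.495012:
  k1 = f(0.140000, -0.495012) = 2.924963
  k2 = f(0.210000, -0.290265) = 3.085746
  y ← -0.495012 + 0.14·3.085746 = -0.063008
x=0.280000, y=-0.063008:
  k1 = f(0.280000, -0.063008) = 3.166030
  k2 = f(0.350000, 0.158614) = 3.144842
  y ← -0.063008 + 0.14·3.144842 = 0.377270
y(0.42) ≈ 0.3773

0.3773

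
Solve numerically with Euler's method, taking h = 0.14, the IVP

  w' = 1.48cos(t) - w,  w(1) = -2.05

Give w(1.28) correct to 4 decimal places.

Euler: w_{n+1} = w_n + h·f(t_n, w_n).
t=1.000000, w=-2.050000: f=2.849647 → w ← -2.050000 + 0.14·2.849647 = -1.651049
t=1.140000, w=-1.651049: f=2.269089 → w ← -1.651049 + 0.14·2.269089 = -1.333377
w(1.28) ≈ -1.3334

-1.3334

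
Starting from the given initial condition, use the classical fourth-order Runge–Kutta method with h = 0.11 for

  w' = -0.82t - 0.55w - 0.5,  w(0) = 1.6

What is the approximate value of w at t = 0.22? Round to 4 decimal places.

1.2950

RK4: k1 = f(t_n, w_n); k2 = f(t_n + h/2, w_n + (h/2)·k1); k3 = f(t_n + h/2, w_n + (h/2)·k2); k4 = f(t_n + h, w_n + h·k3); w_{n+1} = w_n + (h/6)·(k1 + 2k2 + 2k3 + k4).
t=0.000000, w=1.600000:
  k1 = f(0.000000, 1.600000) = -1.380000
  k2 = f(0.055000, 1.524100) = -1.383355
  k3 = f(0.055000, 1.523915) = -1.383254
  k4 = f(0.110000, 1.447842) = -1.386513
  w ← 1.600000 + (0.11/6)·(k1 + 2k2 + 2k3 + k4) = 1.447838
t=0.110000, w=1.447838:
  k1 = f(0.110000, 1.447838) = -1.386511
  k2 = f(0.165000, 1.371580) = -1.389669
  k3 = f(0.165000, 1.371406) = -1.389574
  k4 = f(0.220000, 1.294985) = -1.392642
  w ← 1.447838 + (0.11/6)·(k1 + 2k2 + 2k3 + k4) = 1.294982
w(0.22) ≈ 1.2950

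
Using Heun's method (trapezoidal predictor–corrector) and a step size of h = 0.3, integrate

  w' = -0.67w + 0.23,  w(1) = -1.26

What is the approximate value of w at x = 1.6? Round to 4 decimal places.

-0.7327

Heun: k1 = f(x_n, w_n); k2 = f(x_n + h, w_n + h·k1); w_{n+1} = w_n + (h/2)·(k1 + k2).
x=1.000000, w=-1.260000:
  k1 = f(1.000000, -1.260000) = 1.074200
  k2 = f(1.300000, -0.937740) = 0.858286
  w ← -1.260000 + (0.3/2)·(1.074200 + 0.858286) = -0.970127
x=1.300000, w=-0.970127:
  k1 = f(1.300000, -0.970127) = 0.879985
  k2 = f(1.600000, -0.706132) = 0.703108
  w ← -0.970127 + (0.3/2)·(0.879985 + 0.703108) = -0.732663
w(1.6) ≈ -0.7327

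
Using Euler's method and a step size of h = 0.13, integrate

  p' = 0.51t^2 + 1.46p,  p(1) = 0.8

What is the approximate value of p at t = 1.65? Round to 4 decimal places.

Euler: p_{n+1} = p_n + h·f(t_n, p_n).
t=1.000000, p=0.800000: f=1.678000 → p ← 0.800000 + 0.13·1.678000 = 1.018140
t=1.130000, p=1.018140: f=2.137703 → p ← 1.018140 + 0.13·2.137703 = 1.296041
t=1.260000, p=1.296041: f=2.701897 → p ← 1.296041 + 0.13·2.701897 = 1.647288
t=1.390000, p=1.647288: f=3.390411 → p ← 1.647288 + 0.13·3.390411 = 2.088041
t=1.520000, p=2.088041: f=4.226845 → p ← 2.088041 + 0.13·4.226845 = 2.637531
p(1.65) ≈ 2.6375

2.6375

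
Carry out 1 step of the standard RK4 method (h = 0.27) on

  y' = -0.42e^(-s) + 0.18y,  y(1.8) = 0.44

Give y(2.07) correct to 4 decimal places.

0.4451

RK4: k1 = f(s_n, y_n); k2 = f(s_n + h/2, y_n + (h/2)·k1); k3 = f(s_n + h/2, y_n + (h/2)·k2); k4 = f(s_n + h, y_n + h·k3); y_{n+1} = y_n + (h/6)·(k1 + 2k2 + 2k3 + k4).
s=1.800000, y=0.440000:
  k1 = f(1.800000, 0.440000) = 0.009774
  k2 = f(1.935000, 0.441320) = 0.018779
  k3 = f(1.935000, 0.442535) = 0.018998
  k4 = f(2.070000, 0.445129) = 0.027125
  y ← 0.440000 + (0.27/6)·(k1 + 2k2 + 2k3 + k4) = 0.445060
y(2.07) ≈ 0.4451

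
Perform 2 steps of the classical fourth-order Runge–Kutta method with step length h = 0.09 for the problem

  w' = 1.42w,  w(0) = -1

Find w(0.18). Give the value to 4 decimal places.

RK4: k1 = f(x_n, w_n); k2 = f(x_n + h/2, w_n + (h/2)·k1); k3 = f(x_n + h/2, w_n + (h/2)·k2); k4 = f(x_n + h, w_n + h·k3); w_{n+1} = w_n + (h/6)·(k1 + 2k2 + 2k3 + k4).
x=0.000000, w=-1.000000:
  k1 = f(0.000000, -1.000000) = -1.420000
  k2 = f(0.045000, -1.063900) = -1.510738
  k3 = f(0.045000, -1.067983) = -1.516536
  k4 = f(0.090000, -1.136488) = -1.613813
  w ← -1.000000 + (0.09/6)·(k1 + 2k2 + 2k3 + k4) = -1.136325
x=0.090000, w=-1.136325:
  k1 = f(0.090000, -1.136325) = -1.613582
  k2 = f(0.135000, -1.208937) = -1.716690
  k3 = f(0.135000, -1.213576) = -1.723279
  k4 = f(0.180000, -1.291420) = -1.833817
  w ← -1.136325 + (0.09/6)·(k1 + 2k2 + 2k3 + k4) = -1.291235
w(0.18) ≈ -1.2912

-1.2912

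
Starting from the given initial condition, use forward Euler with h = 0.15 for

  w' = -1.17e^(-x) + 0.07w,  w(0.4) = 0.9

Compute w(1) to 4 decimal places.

0.5505

Euler: w_{n+1} = w_n + h·f(x_n, w_n).
x=0.400000, w=0.900000: f=-0.721274 → w ← 0.900000 + 0.15·(-0.721274) = 0.791809
x=0.550000, w=0.791809: f=-0.619605 → w ← 0.791809 + 0.15·(-0.619605) = 0.698868
x=0.700000, w=0.698868: f=-0.532084 → w ← 0.698868 + 0.15·(-0.532084) = 0.619056
x=0.850000, w=0.619056: f=-0.456742 → w ← 0.619056 + 0.15·(-0.456742) = 0.550544
w(1) ≈ 0.5505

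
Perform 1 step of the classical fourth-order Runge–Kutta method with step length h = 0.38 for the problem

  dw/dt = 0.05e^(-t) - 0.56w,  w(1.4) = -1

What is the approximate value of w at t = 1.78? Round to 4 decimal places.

-0.8048

RK4: k1 = f(t_n, w_n); k2 = f(t_n + h/2, w_n + (h/2)·k1); k3 = f(t_n + h/2, w_n + (h/2)·k2); k4 = f(t_n + h, w_n + h·k3); w_{n+1} = w_n + (h/6)·(k1 + 2k2 + 2k3 + k4).
t=1.400000, w=-1.000000:
  k1 = f(1.400000, -1.000000) = 0.572330
  k2 = f(1.590000, -0.891257) = 0.509300
  k3 = f(1.590000, -0.903233) = 0.516007
  k4 = f(1.780000, -0.803917) = 0.458626
  w ← -1.000000 + (0.38/6)·(k1 + 2k2 + 2k3 + k4) = -0.804834
w(1.78) ≈ -0.8048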